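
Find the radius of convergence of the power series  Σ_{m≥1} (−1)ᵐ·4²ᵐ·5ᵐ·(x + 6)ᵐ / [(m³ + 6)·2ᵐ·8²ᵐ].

Apply the ratio test: |a_{m+1}| / |a_m| = [(m³ + 6)/((m+1)³ + 6)] · 16·5/(2·64), which tends to 5/8 as m → ∞.
The series converges when 5/8 · |x + 6| < 1, giving R = 8/5.

R = 8/5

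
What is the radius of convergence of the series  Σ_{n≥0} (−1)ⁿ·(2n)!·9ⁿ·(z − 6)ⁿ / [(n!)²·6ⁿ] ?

Apply the ratio test: |a_{n+1}| / |a_n| = (2n+1)·(2n+2)/(n+1)² · 9/6, which tends to 6 as n → ∞.
The series converges when 6 · |z − 6| < 1, giving R = 1/6.

R = 1/6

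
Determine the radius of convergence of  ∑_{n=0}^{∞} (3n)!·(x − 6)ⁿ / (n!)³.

The ratio of consecutive coefficients is (3n+1)·(3n+2)·(3n+3)/(n+1)³ → 27.
Convergence for |x − 6| · 27 < 1, i.e. |x − 6| < 1/27. So R = 1/27.

R = 1/27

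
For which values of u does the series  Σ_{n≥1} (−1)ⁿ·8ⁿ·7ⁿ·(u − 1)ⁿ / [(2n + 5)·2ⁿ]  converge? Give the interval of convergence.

(27/28, 29/28]

The ratio of consecutive coefficients is [(2n + 5)/(2(n+1) + 5)] · 8·7/2 → 28.
Convergence for |u − 1| · 28 < 1, i.e. |u − 1| < 1/28. So R = 1/28.
Check u = 29/28: convergence follows from the alternating series test (terms decrease monotonically to 0).
Check u = 27/28: the terms behave like c/n; limit comparison with the harmonic series gives divergence.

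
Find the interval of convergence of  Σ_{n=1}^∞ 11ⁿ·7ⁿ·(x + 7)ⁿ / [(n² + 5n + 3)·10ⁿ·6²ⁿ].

[-899/77, -179/77]

By the ratio test, |a_{n+1}/a_n| = [(n² + 5n + 3)/((n+1)² + 5(n+1) + 3)] · 11·7/(10·36) → 77/360.
Thus R = 1/(77/360) = 360/77.
When x = -179/77, the terms are on the order of 1/n², so the series converges absolutely by comparison with the p-series (p = 2 > 1).
Endpoint x = -899/77: the terms are on the order of 1/n², so the series converges absolutely by comparison with the p-series (p = 2 > 1).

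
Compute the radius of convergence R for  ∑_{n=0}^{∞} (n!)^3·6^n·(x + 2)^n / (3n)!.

R = 9/2

Ratio test: |a_{n+1}/a_n| = (n+1)³/[(3n+1)·(3n+2)·(3n+3)] · 6 → 2/9 as n → ∞.
Convergence for |x + 2| · 2/9 < 1, i.e. |x + 2| < 9/2. So R = 9/2.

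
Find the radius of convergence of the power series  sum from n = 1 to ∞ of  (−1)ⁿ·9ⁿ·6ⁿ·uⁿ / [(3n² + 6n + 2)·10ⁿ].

Ratio test: |a_{n+1}/a_n| = [(3n² + 6n + 2)/(3(n+1)² + 6(n+1) + 2)] · 9·6/10 → 27/5 as n → ∞.
Thus R = 1/(27/5) = 5/27.

R = 5/27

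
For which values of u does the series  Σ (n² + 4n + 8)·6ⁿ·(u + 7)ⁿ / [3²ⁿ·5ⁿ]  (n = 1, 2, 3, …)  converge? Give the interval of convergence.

Apply the ratio test: |a_{n+1}| / |a_n| = [((n+1)² + 4(n+1) + 8)/(n² + 4n + 8)] · 6/(9·5), which tends to 2/15 as n → ∞.
The series converges when 2/15 · |u + 7| < 1, giving R = 15/2.
Check u = 1/2: the terms do not tend to 0, so the series diverges.
At u = -29/2: the terms have absolute value of order n², which does not tend to 0, so the series diverges by the divergence test.

(-29/2, 1/2)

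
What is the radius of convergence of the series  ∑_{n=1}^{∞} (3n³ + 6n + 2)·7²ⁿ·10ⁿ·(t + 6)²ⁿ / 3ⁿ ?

R = √30/70

Ratio test: |a_{n+1}/a_n| = [(3(n+1)³ + 6(n+1) + 2)/(3n³ + 6n + 2)] · 49·10/3 → 490/3 as n → ∞.
Since the exponent of (t + 6) increases by 2 each term, convergence requires |t + 6|² < 3/490, hence R = √30/70.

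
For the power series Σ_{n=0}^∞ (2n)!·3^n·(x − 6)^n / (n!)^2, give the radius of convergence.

Ratio test: |a_{n+1}/a_n| = (2n+1)·(2n+2)/(n+1)² · 3 → 12 as n → ∞.
The series converges when 12 · |x − 6| < 1, giving R = 1/12.

R = 1/12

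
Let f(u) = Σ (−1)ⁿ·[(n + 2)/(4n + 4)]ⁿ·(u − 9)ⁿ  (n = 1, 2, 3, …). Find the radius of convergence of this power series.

R = 4

Applying the root test, |a_n|^(1/n) = (n + 2)/(4n + 4) → 1/4.
The series converges when 1/4 · |u − 9| < 1, giving R = 4.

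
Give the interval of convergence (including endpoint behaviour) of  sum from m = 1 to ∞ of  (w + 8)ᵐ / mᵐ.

(−∞, ∞)

By the Cauchy root test, |a_m|^(1/m) = 1/m → 0.
Since the m-th root of |a_m| tends to 0, the series converges for all real w; R = ∞.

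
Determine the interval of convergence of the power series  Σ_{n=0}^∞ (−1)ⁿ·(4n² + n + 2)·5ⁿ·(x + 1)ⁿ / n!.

Ratio test: |a_{n+1}/a_n| = (4(n+1)² + (n+1) + 2)/(4n² + n + 2) · 5 · 1/(n+1) → 0 as n → ∞.
The ratio tends to 0 regardless of x, hence R = ∞.

(−∞, ∞)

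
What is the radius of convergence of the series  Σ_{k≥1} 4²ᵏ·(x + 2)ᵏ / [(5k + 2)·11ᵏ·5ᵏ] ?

Ratio test: |a_{k+1}/a_k| = [(5k + 2)/(5(k+1) + 2)] · 16/(11·5) → 16/55 as k → ∞.
The series converges when 16/55 · |x + 2| < 1, giving R = 55/16.

R = 55/16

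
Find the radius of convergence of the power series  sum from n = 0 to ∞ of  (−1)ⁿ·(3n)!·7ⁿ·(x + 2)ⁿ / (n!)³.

R = 1/189

Ratio test: |a_{n+1}/a_n| = (3n+1)·(3n+2)·(3n+3)/(n+1)³ · 7 → 189 as n → ∞.
Convergence for |x + 2| · 189 < 1, i.e. |x + 2| < 1/189. So R = 1/189.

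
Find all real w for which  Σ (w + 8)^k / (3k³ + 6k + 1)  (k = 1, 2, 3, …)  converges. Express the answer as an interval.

[-9, -7]

Ratio test: |a_{k+1}/a_k| = (3k³ + 6k + 1)/(3(k+1)³ + 6(k+1) + 1) → 1 as k → ∞.
Hence R = 1.
At w = -7: absolute convergence follows by limit comparison with Σ 1/k³.
Endpoint w = -9: absolute convergence follows by limit comparison with Σ 1/k³.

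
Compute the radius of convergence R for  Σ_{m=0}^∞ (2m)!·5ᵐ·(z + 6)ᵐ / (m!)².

R = 1/20

By the ratio test, |a_{m+1}/a_m| = (2m+1)·(2m+2)/(m+1)² · 5 → 20.
Thus R = 1/(20) = 1/20.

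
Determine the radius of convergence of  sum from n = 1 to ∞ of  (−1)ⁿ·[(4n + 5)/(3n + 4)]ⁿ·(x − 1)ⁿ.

R = 3/4

By the Cauchy root test, |a_n|^(1/n) = (4n + 5)/(3n + 4) → 4/3.
The series converges when 4/3 · |x − 1| < 1, giving R = 3/4.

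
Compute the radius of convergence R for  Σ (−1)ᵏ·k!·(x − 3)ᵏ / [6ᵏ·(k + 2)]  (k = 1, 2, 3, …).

Ratio test: |a_{k+1}/a_k| = (k+1) · 1/6 · (k + 2)/((k+1) + 2) → ∞ as k → ∞.
Since the ratio → ∞, the series diverges for every x ≠ 3, and R = 0.

R = 0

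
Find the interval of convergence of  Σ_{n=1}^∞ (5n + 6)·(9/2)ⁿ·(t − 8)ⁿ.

Apply the ratio test: |a_{n+1}| / |a_n| = [(5(n+1) + 6)/(5n + 6)] · 9/2, which tends to 9/2 as n → ∞.
The series converges when 9/2 · |t − 8| < 1, giving R = 2/9.
When t = 74/9, the terms do not tend to 0, so the series diverges.
At t = 70/9: the n-th term does not approach 0; divergence by the term test.

(70/9, 74/9)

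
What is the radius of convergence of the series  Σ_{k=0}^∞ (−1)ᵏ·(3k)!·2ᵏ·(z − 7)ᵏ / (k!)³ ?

R = 1/54

Apply the ratio test: |a_{k+1}| / |a_k| = (3k+1)·(3k+2)·(3k+3)/(k+1)³ · 2, which tends to 54 as k → ∞.
Convergence for |z − 7| · 54 < 1, i.e. |z − 7| < 1/54. So R = 1/54.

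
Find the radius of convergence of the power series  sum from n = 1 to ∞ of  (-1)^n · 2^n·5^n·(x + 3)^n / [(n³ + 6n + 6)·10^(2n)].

R = 10

Ratio test: |a_{n+1}/a_n| = [(n³ + 6n + 6)/((n+1)³ + 6(n+1) + 6)] · 2·5/100 → 1/10 as n → ∞.
The series converges when 1/10 · |x + 3| < 1, giving R = 10.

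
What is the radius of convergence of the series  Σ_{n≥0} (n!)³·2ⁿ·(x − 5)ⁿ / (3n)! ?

By the ratio test, |a_{n+1}/a_n| = (n+1)³/[(3n+1)·(3n+2)·(3n+3)] · 2 → 2/27.
The series converges when 2/27 · |x − 5| < 1, giving R = 27/2.

R = 27/2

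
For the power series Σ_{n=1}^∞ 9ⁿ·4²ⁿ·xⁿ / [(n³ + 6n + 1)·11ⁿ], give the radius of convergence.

R = 11/144

Ratio test: |a_{n+1}/a_n| = [(n³ + 6n + 1)/((n+1)³ + 6(n+1) + 1)] · 9·16/11 → 144/11 as n → ∞.
Convergence for |x| · 144/11 < 1, i.e. |x| < 11/144. So R = 11/144.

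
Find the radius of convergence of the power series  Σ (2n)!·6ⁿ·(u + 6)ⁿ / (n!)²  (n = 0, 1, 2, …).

R = 1/24

Ratio test: |a_{n+1}/a_n| = (2n+1)·(2n+2)/(n+1)² · 6 → 24 as n → ∞.
The series converges when 24 · |u + 6| < 1, giving R = 1/24.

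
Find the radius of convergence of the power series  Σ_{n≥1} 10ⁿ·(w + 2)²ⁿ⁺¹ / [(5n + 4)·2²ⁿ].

Ratio test: |a_{n+1}/a_n| = [(5n + 4)/(5(n+1) + 4)] · 10/4 → 5/2 as n → ∞.
Since the exponent of (w + 2) increases by 2 each term, convergence requires |w + 2|² < 2/5, hence R = √10/5.

R = √10/5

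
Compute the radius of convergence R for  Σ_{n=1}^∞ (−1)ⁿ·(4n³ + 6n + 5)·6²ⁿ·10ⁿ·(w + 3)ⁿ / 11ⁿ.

By the ratio test, |a_{n+1}/a_n| = [(4(n+1)³ + 6(n+1) + 5)/(4n³ + 6n + 5)] · 36·10/11 → 360/11.
The series converges when 360/11 · |w + 3| < 1, giving R = 11/360.

R = 11/360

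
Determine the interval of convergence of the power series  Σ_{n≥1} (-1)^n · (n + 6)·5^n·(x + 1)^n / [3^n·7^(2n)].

The ratio of consecutive coefficients is [((n+1) + 6)/(n + 6)] · 5/(3·49) → 5/147.
Hence the series converges for |x + 1| < 1/(5/147) = 147/5, so the radius of convergence is 147/5.
Check x = 142/5: the terms have absolute value of order n, which does not tend to 0, so the series diverges by the divergence test.
Check x = -152/5: the terms do not tend to 0, so the series diverges.

(-152/5, 142/5)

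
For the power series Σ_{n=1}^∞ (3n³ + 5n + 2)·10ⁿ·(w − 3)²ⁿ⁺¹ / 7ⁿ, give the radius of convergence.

R = √70/10

By the ratio test, |a_{n+1}/a_n| = [(3(n+1)³ + 5(n+1) + 2)/(3n³ + 5n + 2)] · 10/7 → 10/7.
Since the exponent of (w − 3) increases by 2 each term, convergence requires |w − 3|² < 7/10, hence R = √70/10.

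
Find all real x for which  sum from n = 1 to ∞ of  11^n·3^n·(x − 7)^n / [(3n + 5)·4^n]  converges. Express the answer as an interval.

[227/33, 235/33)

Ratio test: |a_{n+1}/a_n| = [(3n + 5)/(3(n+1) + 5)] · 11·3/4 → 33/4 as n → ∞.
The series converges when 33/4 · |x − 7| < 1, giving R = 4/33.
Endpoint x = 235/33: the terms behave like c/n; limit comparison with the harmonic series gives divergence.
When x = 227/33, the terms alternate in sign and decrease monotonically to 0 in absolute value (size ~ c/n), so the alternating series test gives convergence.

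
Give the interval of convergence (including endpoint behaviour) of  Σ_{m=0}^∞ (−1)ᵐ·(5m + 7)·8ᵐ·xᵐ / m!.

By the ratio test, |a_{m+1}/a_m| = (5(m+1) + 7)/(5m + 7) · 8 · 1/(m+1) → 0.
The limit is 0, so the series converges for all x; R = ∞.

(−∞, ∞)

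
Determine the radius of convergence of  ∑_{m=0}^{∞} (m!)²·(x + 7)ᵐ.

R = 0

By the ratio test, |a_{m+1}/a_m| = (m+1)² → ∞.
The ratio grows without bound, so the series diverges whenever (x + 7) ≠ 0; it converges only at x = -7. R = 0.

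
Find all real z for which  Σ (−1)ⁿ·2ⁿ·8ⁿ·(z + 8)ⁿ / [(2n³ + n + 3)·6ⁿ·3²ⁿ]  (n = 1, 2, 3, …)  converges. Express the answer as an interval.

[-91/8, -37/8]

The ratio of consecutive coefficients is [(2n³ + n + 3)/(2(n+1)³ + (n+1) + 3)] · 2·8/(6·9) → 8/27.
The series converges when 8/27 · |z + 8| < 1, giving R = 27/8.
Check z = -37/8: absolute convergence follows by limit comparison with Σ 1/n³.
Endpoint z = -91/8: absolute convergence follows by limit comparison with Σ 1/n³.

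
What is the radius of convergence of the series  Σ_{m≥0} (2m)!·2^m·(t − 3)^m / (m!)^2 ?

Ratio test: |a_{m+1}/a_m| = (2m+1)·(2m+2)/(m+1)² · 2 → 8 as m → ∞.
Thus R = 1/(8) = 1/8.

R = 1/8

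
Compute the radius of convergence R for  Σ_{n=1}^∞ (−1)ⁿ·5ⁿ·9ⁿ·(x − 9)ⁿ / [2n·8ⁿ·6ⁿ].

R = 16/15

Ratio test: |a_{n+1}/a_n| = [2n/2(n+1)] · 5·9/(8·6) → 15/16 as n → ∞.
Thus R = 1/(15/16) = 16/15.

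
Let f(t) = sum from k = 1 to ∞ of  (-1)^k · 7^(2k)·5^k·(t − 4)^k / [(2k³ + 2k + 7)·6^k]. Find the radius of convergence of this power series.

The ratio of consecutive coefficients is [(2k³ + 2k + 7)/(2(k+1)³ + 2(k+1) + 7)] · 49·5/6 → 245/6.
Convergence for |t − 4| · 245/6 < 1, i.e. |t − 4| < 6/245. So R = 6/245.

R = 6/245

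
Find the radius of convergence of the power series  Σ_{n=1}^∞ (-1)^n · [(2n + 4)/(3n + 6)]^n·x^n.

Applying the root test, |a_n|^(1/n) = (2n + 4)/(3n + 6) → 2/3.
Hence the series converges for |x| < 1/(2/3) = 3/2, so the radius of convergence is 3/2.

R = 3/2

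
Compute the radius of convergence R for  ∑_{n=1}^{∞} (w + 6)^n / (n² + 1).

R = 1

Apply the ratio test: |a_{n+1}| / |a_n| = (n² + 1)/((n+1)² + 1), which tends to 1 as n → ∞.
Convergence for |w + 6| < 1, so R = 1.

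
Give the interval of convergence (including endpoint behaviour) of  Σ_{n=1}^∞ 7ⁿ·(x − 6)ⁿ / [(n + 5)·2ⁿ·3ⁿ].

[36/7, 48/7)

Ratio test: |a_{n+1}/a_n| = [(n + 5)/((n+1) + 5)] · 7/(2·3) → 7/6 as n → ∞.
The series converges when 7/6 · |x − 6| < 1, giving R = 6/7.
Check x = 48/7: the terms are asymptotic to a nonzero constant times 1/n, so the series diverges by limit comparison with Σ 1/n.
Check x = 36/7: an alternating series whose terms decrease to 0 in absolute value, so it converges by the Leibniz criterion.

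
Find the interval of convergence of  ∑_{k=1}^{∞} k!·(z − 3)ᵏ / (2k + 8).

By the ratio test, |a_{k+1}/a_k| = (k+1) · (2k + 8)/(2(k+1) + 8) → ∞.
Since the ratio → ∞, the series diverges for every z ≠ 3, and R = 0.

{3}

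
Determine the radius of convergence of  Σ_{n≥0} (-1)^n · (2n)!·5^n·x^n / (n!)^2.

Apply the ratio test: |a_{n+1}| / |a_n| = (2n+1)·(2n+2)/(n+1)² · 5, which tends to 20 as n → ∞.
Thus R = 1/(20) = 1/20.

R = 1/20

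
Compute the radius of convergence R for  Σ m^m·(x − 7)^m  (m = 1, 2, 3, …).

By the Cauchy root test, |a_m|^(1/m) = m → ∞.
Since the m-th root of |a_m| is unbounded, the series converges only at x = 7; R = 0.

R = 0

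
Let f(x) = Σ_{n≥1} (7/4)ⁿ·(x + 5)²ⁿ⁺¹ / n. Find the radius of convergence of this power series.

Ratio test: |a_{n+1}/a_n| = [n/(n+1)] · 7/4 → 7/4 as n → ∞.
Since the exponent of (x + 5) increases by 2 each term, convergence requires |x + 5|² < 4/7, hence R = 2√7/7.

R = 2√7/7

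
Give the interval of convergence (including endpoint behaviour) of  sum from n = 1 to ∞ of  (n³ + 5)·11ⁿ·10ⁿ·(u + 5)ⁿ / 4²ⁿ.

The ratio of consecutive coefficients is [((n+1)³ + 5)/(n³ + 5)] · 11·10/16 → 55/8.
Convergence for |u + 5| · 55/8 < 1, i.e. |u + 5| < 8/55. So R = 8/55.
Check u = -267/55: the terms have absolute value of order n³, which does not tend to 0, so the series diverges by the divergence test.
When u = -283/55, the terms do not tend to 0, so the series diverges.

(-283/55, -267/55)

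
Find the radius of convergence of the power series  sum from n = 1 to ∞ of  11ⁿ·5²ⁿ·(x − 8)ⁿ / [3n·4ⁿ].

R = 4/275

Apply the ratio test: |a_{n+1}| / |a_n| = [3n/3(n+1)] · 11·25/4, which tends to 275/4 as n → ∞.
The series converges when 275/4 · |x − 8| < 1, giving R = 4/275.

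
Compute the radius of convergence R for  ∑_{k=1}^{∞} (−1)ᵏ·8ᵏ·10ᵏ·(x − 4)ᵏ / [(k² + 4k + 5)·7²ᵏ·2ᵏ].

R = 49/40

The ratio of consecutive coefficients is [(k² + 4k + 5)/((k+1)² + 4(k+1) + 5)] · 8·10/(49·2) → 40/49.
Thus R = 1/(40/49) = 49/40.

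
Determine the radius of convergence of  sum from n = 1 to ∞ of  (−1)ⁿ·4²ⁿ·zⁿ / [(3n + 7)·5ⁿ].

Ratio test: |a_{n+1}/a_n| = [(3n + 7)/(3(n+1) + 7)] · 16/5 → 16/5 as n → ∞.
The series converges when 16/5 · |z| < 1, giving R = 5/16.

R = 5/16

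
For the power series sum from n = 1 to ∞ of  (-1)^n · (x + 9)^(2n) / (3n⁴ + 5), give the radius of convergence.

R = 1

Ratio test: |a_{n+1}/a_n| = (3n⁴ + 5)/(3(n+1)⁴ + 5) → 1 as n → ∞.
Successive powers of (x + 9) differ by 2, so the series converges when |x + 9|² · 1 < 1, i.e. |x + 9| < √(1) = 1. So R = 1.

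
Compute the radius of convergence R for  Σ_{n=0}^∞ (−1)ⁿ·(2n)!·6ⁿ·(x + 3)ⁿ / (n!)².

The ratio of consecutive coefficients is (2n+1)·(2n+2)/(n+1)² · 6 → 24.
Convergence for |x + 3| · 24 < 1, i.e. |x + 3| < 1/24. So R = 1/24.

R = 1/24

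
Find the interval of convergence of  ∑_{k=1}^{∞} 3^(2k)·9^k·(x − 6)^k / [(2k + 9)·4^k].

[482/81, 490/81)

The ratio of consecutive coefficients is [(2k + 9)/(2(k+1) + 9)] · 9·9/4 → 81/4.
The series converges when 81/4 · |x − 6| < 1, giving R = 4/81.
Endpoint x = 490/81: the terms behave like c/k; limit comparison with the harmonic series gives divergence.
Check x = 482/81: convergence follows from the alternating series test (terms decrease monotonically to 0).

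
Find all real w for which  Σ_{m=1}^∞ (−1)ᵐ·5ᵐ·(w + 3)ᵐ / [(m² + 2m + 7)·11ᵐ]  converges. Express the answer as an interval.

[-26/5, -4/5]

Apply the ratio test: |a_{m+1}| / |a_m| = [(m² + 2m + 7)/((m+1)² + 2(m+1) + 7)] · 5/11, which tends to 5/11 as m → ∞.
Hence the series converges for |w + 3| < 1/(5/11) = 11/5, so the radius of convergence is 11/5.
When w = -4/5, the terms are on the order of 1/m², so the series converges absolutely by comparison with the p-series (p = 2 > 1).
Endpoint w = -26/5: the series is dominated by a constant times Σ 1/m², which converges (p = 2 > 1).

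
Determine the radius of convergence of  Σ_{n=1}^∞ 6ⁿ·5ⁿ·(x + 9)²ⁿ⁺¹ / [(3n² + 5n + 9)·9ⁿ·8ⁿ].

By the ratio test, |a_{n+1}/a_n| = [(3n² + 5n + 9)/(3(n+1)² + 5(n+1) + 9)] · 6·5/(9·8) → 5/12.
Since the exponent of (x + 9) increases by 2 each term, convergence requires |x + 9|² < 12/5, hence R = 2√15/5.

R = 2√15/5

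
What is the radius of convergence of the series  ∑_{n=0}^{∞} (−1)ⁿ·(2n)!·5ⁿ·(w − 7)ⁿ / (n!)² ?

R = 1/20

Ratio test: |a_{n+1}/a_n| = (2n+1)·(2n+2)/(n+1)² · 5 → 20 as n → ∞.
Hence the series converges for |w − 7| < 1/(20) = 1/20, so the radius of convergence is 1/20.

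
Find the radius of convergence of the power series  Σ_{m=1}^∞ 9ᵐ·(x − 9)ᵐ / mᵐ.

R = ∞

Applying the root test, |a_m|^(1/m) = 9/m → 0.
The limit is 0 for every x, so R = ∞.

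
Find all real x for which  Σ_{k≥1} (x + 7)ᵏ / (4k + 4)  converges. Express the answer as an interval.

[-8, -6)

Apply the ratio test: |a_{k+1}| / |a_k| = (4k + 4)/(4(k+1) + 4), which tends to 1 as k → ∞.
Convergence for |x + 7| < 1, so R = 1.
At x = -6: the terms behave like c/k; limit comparison with the harmonic series gives divergence.
Endpoint x = -8: the terms alternate in sign and decrease monotonically to 0 in absolute value (size ~ c/k), so the alternating series test gives convergence.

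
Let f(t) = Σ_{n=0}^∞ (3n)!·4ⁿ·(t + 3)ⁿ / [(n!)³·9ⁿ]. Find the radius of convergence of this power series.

By the ratio test, |a_{n+1}/a_n| = (3n+1)·(3n+2)·(3n+3)/(n+1)³ · 4/9 → 12.
Hence the series converges for |t + 3| < 1/(12) = 1/12, so the radius of convergence is 1/12.

R = 1/12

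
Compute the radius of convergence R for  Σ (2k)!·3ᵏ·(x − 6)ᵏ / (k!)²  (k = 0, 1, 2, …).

Apply the ratio test: |a_{k+1}| / |a_k| = (2k+1)·(2k+2)/(k+1)² · 3, which tends to 12 as k → ∞.
Hence the series converges for |x − 6| < 1/(12) = 1/12, so the radius of convergence is 1/12.

R = 1/12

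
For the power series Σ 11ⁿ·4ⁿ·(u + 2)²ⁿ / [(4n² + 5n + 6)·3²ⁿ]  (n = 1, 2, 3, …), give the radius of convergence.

Apply the ratio test: |a_{n+1}| / |a_n| = [(4n² + 5n + 6)/(4(n+1)² + 5(n+1) + 6)] · 11·4/9, which tends to 44/9 as n → ∞.
Since the exponent of (u + 2) increases by 2 each term, convergence requires |u + 2|² < 9/44, hence R = 3√11/22.

R = 3√11/22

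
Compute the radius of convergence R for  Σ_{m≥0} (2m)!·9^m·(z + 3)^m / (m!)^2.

Ratio test: |a_{m+1}/a_m| = (2m+1)·(2m+2)/(m+1)² · 9 → 36 as m → ∞.
Hence the series converges for |z + 3| < 1/(36) = 1/36, so the radius of convergence is 1/36.

R = 1/36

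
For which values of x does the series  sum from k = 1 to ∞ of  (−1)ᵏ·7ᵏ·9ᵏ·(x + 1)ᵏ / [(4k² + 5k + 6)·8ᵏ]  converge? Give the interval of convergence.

[-71/63, -55/63]

Apply the ratio test: |a_{k+1}| / |a_k| = [(4k² + 5k + 6)/(4(k+1)² + 5(k+1) + 6)] · 7·9/8, which tends to 63/8 as k → ∞.
The series converges when 63/8 · |x + 1| < 1, giving R = 8/63.
When x = -55/63, absolute convergence follows by limit comparison with Σ 1/k².
Check x = -71/63: the series is dominated by a constant times Σ 1/k², which converges (p = 2 > 1).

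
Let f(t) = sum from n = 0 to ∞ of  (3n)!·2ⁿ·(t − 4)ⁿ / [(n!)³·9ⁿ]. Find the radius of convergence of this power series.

R = 1/6

The ratio of consecutive coefficients is (3n+1)·(3n+2)·(3n+3)/(n+1)³ · 2/9 → 6.
Convergence for |t − 4| · 6 < 1, i.e. |t − 4| < 1/6. So R = 1/6.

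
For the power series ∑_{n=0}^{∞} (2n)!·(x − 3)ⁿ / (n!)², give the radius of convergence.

R = 1/4

The ratio of consecutive coefficients is (2n+1)·(2n+2)/(n+1)² → 4.
Thus R = 1/(4) = 1/4.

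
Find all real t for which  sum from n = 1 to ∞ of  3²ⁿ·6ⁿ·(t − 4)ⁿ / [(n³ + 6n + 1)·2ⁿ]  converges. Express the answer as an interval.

Apply the ratio test: |a_{n+1}| / |a_n| = [(n³ + 6n + 1)/((n+1)³ + 6(n+1) + 1)] · 9·6/2, which tends to 27 as n → ∞.
Hence the series converges for |t − 4| < 1/(27) = 1/27, so the radius of convergence is 1/27.
Endpoint t = 109/27: absolute convergence follows by limit comparison with Σ 1/n³.
At t = 107/27: the terms are on the order of 1/n³, so the series converges absolutely by comparison with the p-series (p = 3 > 1).

[107/27, 109/27]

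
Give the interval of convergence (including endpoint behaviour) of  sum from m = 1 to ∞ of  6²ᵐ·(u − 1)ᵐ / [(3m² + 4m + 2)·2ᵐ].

[17/18, 19/18]

Apply the ratio test: |a_{m+1}| / |a_m| = [(3m² + 4m + 2)/(3(m+1)² + 4(m+1) + 2)] · 36/2, which tends to 18 as m → ∞.
Convergence for |u − 1| · 18 < 1, i.e. |u − 1| < 1/18. So R = 1/18.
At u = 19/18: the terms are on the order of 1/m², so the series converges absolutely by comparison with the p-series (p = 2 > 1).
Endpoint u = 17/18: the terms are on the order of 1/m², so the series converges absolutely by comparison with the p-series (p = 2 > 1).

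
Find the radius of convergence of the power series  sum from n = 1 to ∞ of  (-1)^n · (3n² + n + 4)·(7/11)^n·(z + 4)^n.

R = 11/7

Apply the ratio test: |a_{n+1}| / |a_n| = [(3(n+1)² + (n+1) + 4)/(3n² + n + 4)] · 7/11, which tends to 7/11 as n → ∞.
The series converges when 7/11 · |z + 4| < 1, giving R = 11/7.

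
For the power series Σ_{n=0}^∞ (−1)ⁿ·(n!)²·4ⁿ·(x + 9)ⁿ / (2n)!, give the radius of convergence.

Ratio test: |a_{n+1}/a_n| = (n+1)²/[(2n+1)·(2n+2)] · 4 → 1 as n → ∞.
Convergence for |x + 9| < 1, so R = 1.

R = 1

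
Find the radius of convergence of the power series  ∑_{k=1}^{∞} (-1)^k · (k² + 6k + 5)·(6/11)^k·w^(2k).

Ratio test: |a_{k+1}/a_k| = [((k+1)² + 6(k+1) + 5)/(k² + 6k + 5)] · 6/11 → 6/11 as k → ∞.
Since the exponent of w increases by 2 each term, convergence requires |w|² < 11/6, hence R = √66/6.

R = √66/6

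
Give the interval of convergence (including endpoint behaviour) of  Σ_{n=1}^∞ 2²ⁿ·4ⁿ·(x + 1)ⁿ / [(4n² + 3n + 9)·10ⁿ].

The ratio of consecutive coefficients is [(4n² + 3n + 9)/(4(n+1)² + 3(n+1) + 9)] · 4·4/10 → 8/5.
Hence the series converges for |x + 1| < 1/(8/5) = 5/8, so the radius of convergence is 5/8.
At x = -3/8: the terms are on the order of 1/n², so the series converges absolutely by comparison with the p-series (p = 2 > 1).
Check x = -13/8: absolute convergence follows by limit comparison with Σ 1/n².

[-13/8, -3/8]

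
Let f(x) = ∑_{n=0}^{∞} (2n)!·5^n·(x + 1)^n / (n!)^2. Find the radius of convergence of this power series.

By the ratio test, |a_{n+1}/a_n| = (2n+1)·(2n+2)/(n+1)² · 5 → 20.
Thus R = 1/(20) = 1/20.

R = 1/20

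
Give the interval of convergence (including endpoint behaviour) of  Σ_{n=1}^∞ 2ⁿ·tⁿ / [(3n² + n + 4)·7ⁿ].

[-7/2, 7/2]

Ratio test: |a_{n+1}/a_n| = [(3n² + n + 4)/(3(n+1)² + (n+1) + 4)] · 2/7 → 2/7 as n → ∞.
Hence the series converges for |t| < 1/(2/7) = 7/2, so the radius of convergence is 7/2.
Endpoint t = 7/2: the series is dominated by a constant times Σ 1/n², which converges (p = 2 > 1).
Endpoint t = -7/2: the series is dominated by a constant times Σ 1/n², which converges (p = 2 > 1).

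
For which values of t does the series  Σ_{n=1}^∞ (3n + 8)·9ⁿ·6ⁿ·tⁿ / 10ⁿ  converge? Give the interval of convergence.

Ratio test: |a_{n+1}/a_n| = [(3(n+1) + 8)/(3n + 8)] · 9·6/10 → 27/5 as n → ∞.
Thus R = 1/(27/5) = 5/27.
Check t = 5/27: the terms have absolute value of order n, which does not tend to 0, so the series diverges by the divergence test.
Endpoint t = -5/27: the n-th term does not approach 0; divergence by the term test.

(-5/27, 5/27)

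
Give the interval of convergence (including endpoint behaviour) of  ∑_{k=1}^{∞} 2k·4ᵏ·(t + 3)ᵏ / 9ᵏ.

(-21/4, -3/4)

Ratio test: |a_{k+1}/a_k| = [2(k+1)/2k] · 4/9 → 4/9 as k → ∞.
Hence the series converges for |t + 3| < 1/(4/9) = 9/4, so the radius of convergence is 9/4.
At t = -3/4: the terms do not tend to 0, so the series diverges.
When t = -21/4, the terms do not tend to 0, so the series diverges.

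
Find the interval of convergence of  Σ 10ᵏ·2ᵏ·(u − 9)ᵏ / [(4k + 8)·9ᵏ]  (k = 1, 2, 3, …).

[171/20, 189/20)

Apply the ratio test: |a_{k+1}| / |a_k| = [(4k + 8)/(4(k+1) + 8)] · 10·2/9, which tends to 20/9 as k → ∞.
Convergence for |u − 9| · 20/9 < 1, i.e. |u − 9| < 9/20. So R = 9/20.
When u = 189/20, the terms are asymptotic to a nonzero constant times 1/k, so the series diverges by limit comparison with Σ 1/k.
Endpoint u = 171/20: convergence follows from the alternating series test (terms decrease monotonically to 0).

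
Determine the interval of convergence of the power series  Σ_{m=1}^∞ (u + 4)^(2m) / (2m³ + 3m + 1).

The ratio of consecutive coefficients is (2m³ + 3m + 1)/(2(m+1)³ + 3(m+1) + 1) → 1.
Successive powers of (u + 4) differ by 2, so the series converges when |u + 4|² · 1 < 1, i.e. |u + 4| < √(1) = 1. So R = 1.
At u = -3: absolute convergence follows by limit comparison with Σ 1/m³.
At u = -5: absolute convergence follows by limit comparison with Σ 1/m³.

[-5, -3]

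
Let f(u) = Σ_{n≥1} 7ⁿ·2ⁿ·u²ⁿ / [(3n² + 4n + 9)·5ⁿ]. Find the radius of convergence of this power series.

R = √70/14

Ratio test: |a_{n+1}/a_n| = [(3n² + 4n + 9)/(3(n+1)² + 4(n+1) + 9)] · 7·2/5 → 14/5 as n → ∞.
Writing y = u², the series in y has radius 5/14, so |u| < √(5/14) and R = √70/14.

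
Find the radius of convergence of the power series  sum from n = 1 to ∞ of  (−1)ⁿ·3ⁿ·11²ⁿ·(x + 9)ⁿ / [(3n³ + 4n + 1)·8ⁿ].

R = 8/363

By the ratio test, |a_{n+1}/a_n| = [(3n³ + 4n + 1)/(3(n+1)³ + 4(n+1) + 1)] · 3·121/8 → 363/8.
Convergence for |x + 9| · 363/8 < 1, i.e. |x + 9| < 8/363. So R = 8/363.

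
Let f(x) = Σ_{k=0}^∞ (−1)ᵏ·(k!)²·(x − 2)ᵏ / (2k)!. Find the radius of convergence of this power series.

R = 4

Apply the ratio test: |a_{k+1}| / |a_k| = (k+1)²/[(2k+1)·(2k+2)], which tends to 1/4 as k → ∞.
Thus R = 1/(1/4) = 4.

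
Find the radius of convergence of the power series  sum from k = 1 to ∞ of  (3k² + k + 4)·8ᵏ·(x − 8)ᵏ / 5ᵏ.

By the ratio test, |a_{k+1}/a_k| = [(3(k+1)² + (k+1) + 4)/(3k² + k + 4)] · 8/5 → 8/5.
Convergence for |x − 8| · 8/5 < 1, i.e. |x − 8| < 5/8. So R = 5/8.

R = 5/8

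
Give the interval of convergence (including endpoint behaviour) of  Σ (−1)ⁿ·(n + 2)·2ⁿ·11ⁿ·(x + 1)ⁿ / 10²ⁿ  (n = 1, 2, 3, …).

(-61/11, 39/11)

By the ratio test, |a_{n+1}/a_n| = [((n+1) + 2)/(n + 2)] · 2·11/100 → 11/50.
Thus R = 1/(11/50) = 50/11.
Endpoint x = 39/11: the n-th term does not approach 0; divergence by the term test.
Endpoint x = -61/11: the n-th term does not approach 0; divergence by the term test.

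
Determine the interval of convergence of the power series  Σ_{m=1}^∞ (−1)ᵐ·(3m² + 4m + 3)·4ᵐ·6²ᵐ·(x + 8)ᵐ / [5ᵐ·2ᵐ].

By the ratio test, |a_{m+1}/a_m| = [(3(m+1)² + 4(m+1) + 3)/(3m² + 4m + 3)] · 4·36/(5·2) → 72/5.
The series converges when 72/5 · |x + 8| < 1, giving R = 5/72.
At x = -571/72: the m-th term does not approach 0; divergence by the term test.
At x = -581/72: the m-th term does not approach 0; divergence by the term test.

(-581/72, -571/72)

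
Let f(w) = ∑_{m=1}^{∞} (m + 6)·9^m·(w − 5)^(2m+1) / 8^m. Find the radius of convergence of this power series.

Apply the ratio test: |a_{m+1}| / |a_m| = [((m+1) + 6)/(m + 6)] · 9/8, which tends to 9/8 as m → ∞.
Writing y = (w − 5)², the series in y has radius 8/9, so |w − 5| < √(8/9) and R = 2√2/3.

R = 2√2/3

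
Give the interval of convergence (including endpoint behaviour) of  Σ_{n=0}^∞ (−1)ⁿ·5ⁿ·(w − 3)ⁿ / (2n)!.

(−∞, ∞)

The ratio of consecutive coefficients is 5 · 1/[(2n+1)·(2n+2)] → 0.
Since the limit is 0 < 1 for every w, the series converges on all of ℝ and R = ∞.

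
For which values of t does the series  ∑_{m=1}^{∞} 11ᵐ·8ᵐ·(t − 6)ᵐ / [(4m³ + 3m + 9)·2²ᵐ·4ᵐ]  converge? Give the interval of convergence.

Apply the ratio test: |a_{m+1}| / |a_m| = [(4m³ + 3m + 9)/(4(m+1)³ + 3(m+1) + 9)] · 11·8/(4·4), which tends to 11/2 as m → ∞.
Convergence for |t − 6| · 11/2 < 1, i.e. |t − 6| < 2/11. So R = 2/11.
Check t = 68/11: the terms are on the order of 1/m³, so the series converges absolutely by comparison with the p-series (p = 3 > 1).
When t = 64/11, absolute convergence follows by limit comparison with Σ 1/m³.

[64/11, 68/11]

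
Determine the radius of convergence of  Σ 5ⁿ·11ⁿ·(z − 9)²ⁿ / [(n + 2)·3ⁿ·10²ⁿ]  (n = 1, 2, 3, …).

By the ratio test, |a_{n+1}/a_n| = [(n + 2)/((n+1) + 2)] · 5·11/(3·100) → 11/60.
Since the exponent of (z − 9) increases by 2 each term, convergence requires |z − 9|² < 60/11, hence R = 2√165/11.

R = 2√165/11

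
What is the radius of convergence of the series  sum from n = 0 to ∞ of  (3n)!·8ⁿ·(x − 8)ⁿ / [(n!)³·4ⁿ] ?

By the ratio test, |a_{n+1}/a_n| = (3n+1)·(3n+2)·(3n+3)/(n+1)³ · 8/4 → 54.
Thus R = 1/(54) = 1/54.

R = 1/54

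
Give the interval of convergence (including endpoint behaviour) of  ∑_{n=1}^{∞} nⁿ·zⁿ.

Applying the root test, |a_n|^(1/n) = n → ∞.
The root grows without bound, so R = 0 (convergence only at z = 0).

{0}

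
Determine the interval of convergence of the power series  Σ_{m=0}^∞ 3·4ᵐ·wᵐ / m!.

The ratio of consecutive coefficients is 3/3 · 4 · 1/(m+1) → 0.
The limit is 0, so the series converges for all w; R = ∞.

(−∞, ∞)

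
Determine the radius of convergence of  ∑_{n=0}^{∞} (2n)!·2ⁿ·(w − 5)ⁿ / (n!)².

By the ratio test, |a_{n+1}/a_n| = (2n+1)·(2n+2)/(n+1)² · 2 → 8.
The series converges when 8 · |w − 5| < 1, giving R = 1/8.

R = 1/8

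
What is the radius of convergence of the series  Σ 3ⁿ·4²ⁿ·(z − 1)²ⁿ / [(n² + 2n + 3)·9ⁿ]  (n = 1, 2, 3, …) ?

The ratio of consecutive coefficients is [(n² + 2n + 3)/((n+1)² + 2(n+1) + 3)] · 3·16/9 → 16/3.
Successive powers of (z − 1) differ by 2, so the series converges when |z − 1|² · 16/3 < 1, i.e. |z − 1| < √(3/16). So R = √3/4.

R = √3/4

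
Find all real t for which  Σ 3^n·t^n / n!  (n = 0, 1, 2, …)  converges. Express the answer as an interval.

The ratio of consecutive coefficients is 3 · 1/(n+1) → 0.
The limit is 0, so the series converges for all t; R = ∞.

(−∞, ∞)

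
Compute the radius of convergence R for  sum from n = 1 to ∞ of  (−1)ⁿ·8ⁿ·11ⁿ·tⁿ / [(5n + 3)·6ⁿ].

R = 3/44

Ratio test: |a_{n+1}/a_n| = [(5n + 3)/(5(n+1) + 3)] · 8·11/6 → 44/3 as n → ∞.
Hence the series converges for |t| < 1/(44/3) = 3/44, so the radius of convergence is 3/44.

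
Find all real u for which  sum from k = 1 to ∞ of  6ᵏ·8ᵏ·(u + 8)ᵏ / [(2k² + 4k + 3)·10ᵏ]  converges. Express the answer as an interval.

Ratio test: |a_{k+1}/a_k| = [(2k² + 4k + 3)/(2(k+1)² + 4(k+1) + 3)] · 6·8/10 → 24/5 as k → ∞.
The series converges when 24/5 · |u + 8| < 1, giving R = 5/24.
Endpoint u = -187/24: the terms are on the order of 1/k², so the series converges absolutely by comparison with the p-series (p = 2 > 1).
When u = -197/24, the terms are on the order of 1/k², so the series converges absolutely by comparison with the p-series (p = 2 > 1).

[-197/24, -187/24]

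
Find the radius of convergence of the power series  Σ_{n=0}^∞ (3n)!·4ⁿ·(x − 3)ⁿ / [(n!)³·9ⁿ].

R = 1/12

By the ratio test, |a_{n+1}/a_n| = (3n+1)·(3n+2)·(3n+3)/(n+1)³ · 4/9 → 12.
Hence the series converges for |x − 3| < 1/(12) = 1/12, so the radius of convergence is 1/12.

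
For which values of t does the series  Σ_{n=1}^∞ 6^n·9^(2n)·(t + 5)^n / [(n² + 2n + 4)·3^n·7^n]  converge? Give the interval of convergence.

Ratio test: |a_{n+1}/a_n| = [(n² + 2n + 4)/((n+1)² + 2(n+1) + 4)] · 6·81/(3·7) → 162/7 as n → ∞.
Thus R = 1/(162/7) = 7/162.
Endpoint t = -803/162: the series is dominated by a constant times Σ 1/n², which converges (p = 2 > 1).
Endpoint t = -817/162: absolute convergence follows by limit comparison with Σ 1/n².

[-817/162, -803/162]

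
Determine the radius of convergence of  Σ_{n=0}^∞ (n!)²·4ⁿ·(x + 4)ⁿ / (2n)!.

By the ratio test, |a_{n+1}/a_n| = (n+1)²/[(2n+1)·(2n+2)] · 4 → 1.
So the series converges when |x + 4| < 1 and diverges when |x + 4| > 1; R = 1.

R = 1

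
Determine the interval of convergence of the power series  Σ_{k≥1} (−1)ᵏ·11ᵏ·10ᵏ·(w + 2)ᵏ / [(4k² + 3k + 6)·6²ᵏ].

The ratio of consecutive coefficients is [(4k² + 3k + 6)/(4(k+1)² + 3(k+1) + 6)] · 11·10/36 → 55/18.
The series converges when 55/18 · |w + 2| < 1, giving R = 18/55.
Check w = -92/55: absolute convergence follows by limit comparison with Σ 1/k².
At w = -128/55: absolute convergence follows by limit comparison with Σ 1/k².

[-128/55, -92/55]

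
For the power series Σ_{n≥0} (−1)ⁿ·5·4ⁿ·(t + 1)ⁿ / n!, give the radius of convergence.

The ratio of consecutive coefficients is 5/5 · 4 · 1/(n+1) → 0.
The ratio tends to 0 regardless of t, hence R = ∞.

R = ∞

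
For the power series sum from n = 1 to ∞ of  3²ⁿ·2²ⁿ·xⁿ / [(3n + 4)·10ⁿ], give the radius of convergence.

Apply the ratio test: |a_{n+1}| / |a_n| = [(3n + 4)/(3(n+1) + 4)] · 9·4/10, which tends to 18/5 as n → ∞.
Hence the series converges for |x| < 1/(18/5) = 5/18, so the radius of convergence is 5/18.

R = 5/18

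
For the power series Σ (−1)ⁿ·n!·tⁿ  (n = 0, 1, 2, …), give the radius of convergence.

R = 0

Apply the ratio test: |a_{n+1}| / |a_n| = (n+1), which tends to ∞ as n → ∞.
The terms grow without bound for any t ≠ 0, so R = 0 (convergence only at t = 0).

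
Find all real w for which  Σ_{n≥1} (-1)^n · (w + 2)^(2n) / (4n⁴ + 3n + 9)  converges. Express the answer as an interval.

[-3, -1]

By the ratio test, |a_{n+1}/a_n| = (4n⁴ + 3n + 9)/(4(n+1)⁴ + 3(n+1) + 9) → 1.
Writing y = (w + 2)², the series in y has radius 1, so |w + 2| < √(1) = 1 and R = 1.
Endpoint w = -1: absolute convergence follows by limit comparison with Σ 1/n⁴.
Check w = -3: the terms are on the order of 1/n⁴, so the series converges absolutely by comparison with the p-series (p = 4 > 1).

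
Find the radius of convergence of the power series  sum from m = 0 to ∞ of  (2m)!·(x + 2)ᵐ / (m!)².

The ratio of consecutive coefficients is (2m+1)·(2m+2)/(m+1)² → 4.
Convergence for |x + 2| · 4 < 1, i.e. |x + 2| < 1/4. So R = 1/4.

R = 1/4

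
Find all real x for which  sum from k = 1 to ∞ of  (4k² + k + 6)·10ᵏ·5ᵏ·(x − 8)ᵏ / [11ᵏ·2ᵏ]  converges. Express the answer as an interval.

Ratio test: |a_{k+1}/a_k| = [(4(k+1)² + (k+1) + 6)/(4k² + k + 6)] · 10·5/(11·2) → 25/11 as k → ∞.
Thus R = 1/(25/11) = 11/25.
When x = 211/25, the k-th term does not approach 0; divergence by the term test.
Endpoint x = 189/25: the terms do not tend to 0, so the series diverges.

(189/25, 211/25)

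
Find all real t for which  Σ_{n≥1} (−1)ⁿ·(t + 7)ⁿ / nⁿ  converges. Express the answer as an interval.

(−∞, ∞)

Root test: |a_n|^(1/n) = 1/n → 0.
Since the n-th root of |a_n| tends to 0, the series converges for all real t; R = ∞.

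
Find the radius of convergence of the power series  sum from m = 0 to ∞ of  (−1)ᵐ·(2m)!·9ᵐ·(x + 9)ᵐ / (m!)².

The ratio of consecutive coefficients is (2m+1)·(2m+2)/(m+1)² · 9 → 36.
Thus R = 1/(36) = 1/36.

R = 1/36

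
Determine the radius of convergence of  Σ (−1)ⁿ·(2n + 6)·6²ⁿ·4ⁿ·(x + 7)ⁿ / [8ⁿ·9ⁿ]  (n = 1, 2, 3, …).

Ratio test: |a_{n+1}/a_n| = [(2(n+1) + 6)/(2n + 6)] · 36·4/(8·9) → 2 as n → ∞.
Convergence for |x + 7| · 2 < 1, i.e. |x + 7| < 1/2. So R = 1/2.

R = 1/2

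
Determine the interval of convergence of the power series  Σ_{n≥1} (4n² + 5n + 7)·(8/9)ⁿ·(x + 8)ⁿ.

By the ratio test, |a_{n+1}/a_n| = [(4(n+1)² + 5(n+1) + 7)/(4n² + 5n + 7)] · 8/9 → 8/9.
Thus R = 1/(8/9) = 9/8.
Endpoint x = -55/8: the n-th term does not approach 0; divergence by the term test.
Endpoint x = -73/8: the n-th term does not approach 0; divergence by the term test.

(-73/8, -55/8)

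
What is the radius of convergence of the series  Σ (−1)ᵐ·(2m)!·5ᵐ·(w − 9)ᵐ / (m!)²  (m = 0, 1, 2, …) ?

Ratio test: |a_{m+1}/a_m| = (2m+1)·(2m+2)/(m+1)² · 5 → 20 as m → ∞.
Convergence for |w − 9| · 20 < 1, i.e. |w − 9| < 1/20. So R = 1/20.

R = 1/20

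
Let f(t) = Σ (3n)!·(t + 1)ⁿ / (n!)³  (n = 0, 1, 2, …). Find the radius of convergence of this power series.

Apply the ratio test: |a_{n+1}| / |a_n| = (3n+1)·(3n+2)·(3n+3)/(n+1)³, which tends to 27 as n → ∞.
The series converges when 27 · |t + 1| < 1, giving R = 1/27.

R = 1/27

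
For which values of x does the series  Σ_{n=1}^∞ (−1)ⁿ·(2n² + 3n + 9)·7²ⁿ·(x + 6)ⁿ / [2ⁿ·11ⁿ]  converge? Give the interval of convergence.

(-316/49, -272/49)

Ratio test: |a_{n+1}/a_n| = [(2(n+1)² + 3(n+1) + 9)/(2n² + 3n + 9)] · 49/(2·11) → 49/22 as n → ∞.
Hence the series converges for |x + 6| < 1/(49/22) = 22/49, so the radius of convergence is 22/49.
At x = -272/49: the n-th term does not approach 0; divergence by the term test.
When x = -316/49, the terms have absolute value of order n², which does not tend to 0, so the series diverges by the divergence test.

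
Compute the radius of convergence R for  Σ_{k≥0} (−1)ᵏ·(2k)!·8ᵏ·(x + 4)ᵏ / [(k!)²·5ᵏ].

Ratio test: |a_{k+1}/a_k| = (2k+1)·(2k+2)/(k+1)² · 8/5 → 32/5 as k → ∞.
The series converges when 32/5 · |x + 4| < 1, giving R = 5/32.

R = 5/32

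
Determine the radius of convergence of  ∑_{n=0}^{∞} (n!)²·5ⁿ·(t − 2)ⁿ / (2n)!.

By the ratio test, |a_{n+1}/a_n| = (n+1)²/[(2n+1)·(2n+2)] · 5 → 5/4.
The series converges when 5/4 · |t − 2| < 1, giving R = 4/5.

R = 4/5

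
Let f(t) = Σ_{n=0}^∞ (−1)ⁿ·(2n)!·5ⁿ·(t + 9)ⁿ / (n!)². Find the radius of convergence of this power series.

The ratio of consecutive coefficients is (2n+1)·(2n+2)/(n+1)² · 5 → 20.
Thus R = 1/(20) = 1/20.

R = 1/20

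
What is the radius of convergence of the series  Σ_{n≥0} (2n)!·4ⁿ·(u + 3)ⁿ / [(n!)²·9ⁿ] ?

R = 9/16

Apply the ratio test: |a_{n+1}| / |a_n| = (2n+1)·(2n+2)/(n+1)² · 4/9, which tends to 16/9 as n → ∞.
Hence the series converges for |u + 3| < 1/(16/9) = 9/16, so the radius of convergence is 9/16.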